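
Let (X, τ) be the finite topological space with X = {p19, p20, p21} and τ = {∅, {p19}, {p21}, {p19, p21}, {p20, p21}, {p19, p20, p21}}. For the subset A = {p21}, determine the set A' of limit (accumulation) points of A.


A' = {p20}

For each x ∈ X, list the open sets U ∈ τ with x ∈ U, then check whether U ∩ (A ∖ {x}) ≠ ∅ for every such U.
  x = p19: open {p19} ∋ x has {p19} ∩ (A ∖ {p19}) = ∅, so x is NOT a limit point.
  x = p20: opens ∋ x are {p20, p21}, {p19, p20, p21}; each meets A ∖ {p20}, so x IS a limit point.
  x = p21: open {p21} ∋ x has {p21} ∩ (A ∖ {p21}) = ∅, so x is NOT a limit point.
Collecting: A' = {p20}.


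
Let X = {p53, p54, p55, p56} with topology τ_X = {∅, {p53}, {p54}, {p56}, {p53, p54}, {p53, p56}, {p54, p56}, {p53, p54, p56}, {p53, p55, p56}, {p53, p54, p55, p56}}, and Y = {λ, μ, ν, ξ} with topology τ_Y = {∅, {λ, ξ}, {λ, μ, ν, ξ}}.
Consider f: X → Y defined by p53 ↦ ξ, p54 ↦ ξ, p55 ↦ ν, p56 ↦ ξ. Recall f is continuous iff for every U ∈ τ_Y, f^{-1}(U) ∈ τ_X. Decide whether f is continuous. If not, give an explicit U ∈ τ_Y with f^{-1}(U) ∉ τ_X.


f IS continuous.

Compute f^{-1}(U) for each U ∈ τ_Y:
  U = ∅: f^{-1}(U) = ∅ ∈ τ_X ✓.
  U = {λ, ξ}: f^{-1}(U) = {p53, p54, p56} ∈ τ_X ✓.
  U = {λ, μ, ν, ξ}: f^{-1}(U) = {p53, p54, p55, p56} ∈ τ_X ✓.
Every preimage lies in τ_X, so f IS continuous.


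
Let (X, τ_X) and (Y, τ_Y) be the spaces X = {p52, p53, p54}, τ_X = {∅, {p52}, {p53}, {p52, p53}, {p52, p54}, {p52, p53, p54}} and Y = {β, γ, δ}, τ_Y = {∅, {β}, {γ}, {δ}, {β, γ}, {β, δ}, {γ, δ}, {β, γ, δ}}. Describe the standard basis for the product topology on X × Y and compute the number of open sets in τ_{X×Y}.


Basis B = {∅ × ∅, {p52} × {β}, {p52} × {γ}, {p52} × {δ}, {p53} × {β}, {p53} × {γ}, {p53} × {δ}, {p52} × {β, γ}, {p52} × {β, δ}, {p52, p53} × {β}, {p52, p54} × {β}, {p52} × {γ, δ}, {p52, p53} × {γ}, {p52, p54} × {γ}, {p52, p53} × {δ}, {p52, p54} × {δ}, {p53} × {β, γ}, {p53} × {β, δ}, {p53} × {γ, δ}, {p52} × {β, γ, δ}, {p52, p53, p54} × {β}, {p52, p53, p54} × {γ}, {p52, p53, p54} × {δ}, {p53} × {β, γ, δ}, {p52, p53} × {β, γ}, {p52, p54} × {β, γ}, {p52, p53} × {β, δ}, {p52, p54} × {β, δ}, {p52, p53} × {γ, δ}, {p52, p54} × {γ, δ}, {p52, p53} × {β, γ, δ}, {p52, p54} × {β, γ, δ}, {p52, p53, p54} × {β, γ}, {p52, p53, p54} × {β, δ}, {p52, p53, p54} × {γ, δ}, {p52, p53, p54} × {β, γ, δ}}; |τ_{X×Y}| = 216.

Enumerate products U × V with U ∈ τ_X, V ∈ τ_Y (deduplicated):
  ∅ × ∅ = {} (∅)
  {p52} × {β} = {(p52,β)}
  {p52} × {γ} = {(p52,γ)}
  {p52} × {δ} = {(p52,δ)}
  {p53} × {β} = {(p53,β)}
  {p53} × {γ} = {(p53,γ)}
  {p53} × {δ} = {(p53,δ)}
  {p52} × {β, γ} = {(p52,β), (p52,γ)}
  {p52} × {β, δ} = {(p52,β), (p52,δ)}
  {p52, p53} × {β} = {(p52,β), (p53,β)}
  {p52, p54} × {β} = {(p52,β), (p54,β)}
  {p52} × {γ, δ} = {(p52,γ), (p52,δ)}
  {p52, p53} × {γ} = {(p52,γ), (p53,γ)}
  {p52, p54} × {γ} = {(p52,γ), (p54,γ)}
  {p52, p53} × {δ} = {(p52,δ), (p53,δ)}
  {p52, p54} × {δ} = {(p52,δ), (p54,δ)}
  {p53} × {β, γ} = {(p53,β), (p53,γ)}
  {p53} × {β, δ} = {(p53,β), (p53,δ)}
  {p53} × {γ, δ} = {(p53,γ), (p53,δ)}
  {p52} × {β, γ, δ} = {(p52,β), (p52,γ), (p52,δ)}
  {p52, p53, p54} × {β} = {(p52,β), (p53,β), (p54,β)}
  {p52, p53, p54} × {γ} = {(p52,γ), (p53,γ), (p54,γ)}
  {p52, p53, p54} × {δ} = {(p52,δ), (p53,δ), (p54,δ)}
  {p53} × {β, γ, δ} = {(p53,β), (p53,γ), (p53,δ)}
  {p52, p53} × {β, γ} = {(p52,β), (p52,γ), (p53,β), (p53,γ)}
  {p52, p54} × {β, γ} = {(p52,β), (p52,γ), (p54,β), (p54,γ)}
  {p52, p53} × {β, δ} = {(p52,β), (p52,δ), (p53,β), (p53,δ)}
  {p52, p54} × {β, δ} = {(p52,β), (p52,δ), (p54,β), (p54,δ)}
  {p52, p53} × {γ, δ} = {(p52,γ), (p52,δ), (p53,γ), (p53,δ)}
  {p52, p54} × {γ, δ} = {(p52,γ), (p52,δ), (p54,γ), (p54,δ)}
  {p52, p53} × {β, γ, δ} = {(p52,β), (p52,γ), (p52,δ), (p53,β), (p53,γ), (p53,δ)}
  {p52, p54} × {β, γ, δ} = {(p52,β), (p52,γ), (p52,δ), (p54,β), (p54,γ), (p54,δ)}
  {p52, p53, p54} × {β, γ} = {(p52,β), (p52,γ), (p53,β), (p53,γ), (p54,β), (p54,γ)}
  {p52, p53, p54} × {β, δ} = {(p52,β), (p52,δ), (p53,β), (p53,δ), (p54,β), (p54,δ)}
  {p52, p53, p54} × {γ, δ} = {(p52,γ), (p52,δ), (p53,γ), (p53,δ), (p54,γ), (p54,δ)}
  {p52, p53, p54} × {β, γ, δ} = {(p52,β), (p52,γ), (p52,δ), (p53,β), (p53,γ), (p53,δ), (p54,β), (p54,γ), (p54,δ)}
These 36 distinct sets form the basis B.
Close under arbitrary unions to get τ_{X×Y}; counting gives |τ_{X×Y}| = 216.


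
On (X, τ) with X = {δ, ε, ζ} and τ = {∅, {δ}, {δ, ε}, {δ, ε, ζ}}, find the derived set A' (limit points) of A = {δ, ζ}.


A' = {ε, ζ}

For each x ∈ X, list the open sets U ∈ τ with x ∈ U, then check whether U ∩ (A ∖ {x}) ≠ ∅ for every such U.
  x = δ: open {δ} ∋ x has {δ} ∩ (A ∖ {δ}) = ∅, so x is NOT a limit point.
  x = ε: opens ∋ x are {δ, ε}, {δ, ε, ζ}; each meets A ∖ {ε}, so x IS a limit point.
  x = ζ: opens ∋ x are {δ, ε, ζ}; each meets A ∖ {ζ}, so x IS a limit point.
Collecting: A' = {ε, ζ}.


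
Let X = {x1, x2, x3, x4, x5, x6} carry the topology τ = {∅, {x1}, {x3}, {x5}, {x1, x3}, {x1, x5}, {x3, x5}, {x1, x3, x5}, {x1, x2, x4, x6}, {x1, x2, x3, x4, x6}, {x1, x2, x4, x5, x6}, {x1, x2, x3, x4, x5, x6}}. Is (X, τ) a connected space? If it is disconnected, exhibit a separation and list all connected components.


(X, τ) is disconnected; components = [{x3}, {x5}, {x1, x2, x4, x6}].

Find clopen sets (U ∈ τ with X ∖ U ∈ τ):
  U = ∅, X ∖ U = {x1, x2, x3, x4, x5, x6} — both open, so U is clopen.
  U = {x3}, X ∖ U = {x1, x2, x4, x5, x6} — both open, so U is clopen.
  U = {x5}, X ∖ U = {x1, x2, x3, x4, x6} — both open, so U is clopen.
  U = {x3, x5}, X ∖ U = {x1, x2, x4, x6} — both open, so U is clopen.
  U = {x1, x2, x4, x6}, X ∖ U = {x3, x5} — both open, so U is clopen.
  U = {x1, x2, x3, x4, x6}, X ∖ U = {x5} — both open, so U is clopen.
  U = {x1, x2, x4, x5, x6}, X ∖ U = {x3} — both open, so U is clopen.
  U = {x1, x2, x3, x4, x5, x6}, X ∖ U = ∅ — both open, so U is clopen.
Nontrivial clopen(s) exist: e.g. {x1, x2, x4, x5, x6}. So (X, τ) is disconnected.
Compute connected components by grouping points that agree on all clopens:
  component: {x3}
  component: {x5}
  component: {x1, x2, x4, x6}


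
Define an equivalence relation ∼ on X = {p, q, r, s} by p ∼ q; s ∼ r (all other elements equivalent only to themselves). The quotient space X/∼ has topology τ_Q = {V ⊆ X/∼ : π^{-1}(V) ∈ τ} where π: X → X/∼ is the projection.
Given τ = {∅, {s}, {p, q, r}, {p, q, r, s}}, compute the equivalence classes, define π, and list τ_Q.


X/∼ = {[p=q], [r=s]}; |τ_Q| = 2.

Equivalence classes: [p=q], [r=s].
Quotient map π: X → X/∼ sends p ↦ [p=q], q ↦ [p=q], r ↦ [r=s], s ↦ [r=s].
For each subset V ⊆ X/∼, compute π^{-1}(V) ⊆ X and check whether π^{-1}(V) ∈ τ. V is open in τ_Q iff π^{-1}(V) ∈ τ.
  V = {}: π^{-1}(V) = ∅ ∈ τ ✓.
  V = {[p=q]}: π^{-1}(V) = {p, q} ∉ τ ✗.
  V = {[r=s]}: π^{-1}(V) = {r, s} ∉ τ ✗.
  V = {[p=q], [r=s]}: π^{-1}(V) = {p, q, r, s} ∈ τ ✓.
Open sets in the quotient: τ_Q = {{}, {[p=q], [r=s]}} (2 elements).


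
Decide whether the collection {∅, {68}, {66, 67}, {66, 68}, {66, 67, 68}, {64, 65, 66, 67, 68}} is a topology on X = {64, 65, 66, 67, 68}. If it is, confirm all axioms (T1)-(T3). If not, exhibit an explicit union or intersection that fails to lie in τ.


τ is NOT a topology on X.

Axiom (T1): ∅ ∈ τ? Yes; X ∈ τ? Yes.
Axiom (T2/T3): check pairwise unions and intersections of members of τ.
Counterexample for (T3): {66, 67} ∩ {66, 68} = {66} ∉ τ. Therefore τ is NOT a topology.


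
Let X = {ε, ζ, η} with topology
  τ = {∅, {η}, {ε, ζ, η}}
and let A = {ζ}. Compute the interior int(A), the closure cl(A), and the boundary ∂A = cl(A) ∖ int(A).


int(A) = ∅, cl(A) = {ε, ζ}, ∂A = {ε, ζ}.

Closed sets in (X, τ) are complements of opens:
  closed(X, τ) = {∅, {ε, ζ}, {ε, ζ, η}}.
int(A) = ⋃ {U ∈ τ : U ⊆ A}. Opens contained in A: ∅.
Taking the union of these: int(A) = ∅.
cl(A) = ⋂ {C closed : A ⊆ C}. Closed sets containing A: {ε, ζ}, {ε, ζ, η}.
Intersecting these: cl(A) = {ε, ζ}.
∂A = cl(A) ∖ int(A) = {ε, ζ} ∖ ∅ = {ε, ζ}.


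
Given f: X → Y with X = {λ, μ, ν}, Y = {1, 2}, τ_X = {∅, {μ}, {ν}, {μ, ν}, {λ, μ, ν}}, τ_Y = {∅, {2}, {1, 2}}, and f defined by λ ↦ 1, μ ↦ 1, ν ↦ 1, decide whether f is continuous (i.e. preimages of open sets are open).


f IS continuous.

Compute f^{-1}(U) for each U ∈ τ_Y:
  U = ∅: f^{-1}(U) = ∅ ∈ τ_X ✓.
  U = {2}: f^{-1}(U) = ∅ ∈ τ_X ✓.
  U = {1, 2}: f^{-1}(U) = {λ, μ, ν} ∈ τ_X ✓.
Every preimage lies in τ_X, so f IS continuous.


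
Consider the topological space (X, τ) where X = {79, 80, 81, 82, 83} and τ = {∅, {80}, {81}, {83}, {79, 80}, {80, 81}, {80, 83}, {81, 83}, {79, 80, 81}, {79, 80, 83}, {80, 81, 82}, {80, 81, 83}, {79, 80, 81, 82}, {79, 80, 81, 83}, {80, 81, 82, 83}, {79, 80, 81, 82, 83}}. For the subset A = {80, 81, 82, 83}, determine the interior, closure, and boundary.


int(A) = {80, 81, 82, 83}, cl(A) = {79, 80, 81, 82, 83}, ∂A = {79}.

Closed sets in (X, τ) are complements of opens:
  closed(X, τ) = {∅, {79}, {82}, {83}, {79, 82}, {79, 83}, {81, 82}, {82, 83}, {79, 80, 82}, {79, 81, 82}, {79, 82, 83}, {81, 82, 83}, {79, 80, 81, 82}, {79, 80, 82, 83}, {79, 81, 82, 83}, {79, 80, 81, 82, 83}}.
int(A) = ⋃ {U ∈ τ : U ⊆ A}. Opens contained in A: ∅, {80}, {81}, {83}, {80, 81}, {80, 83}, {81, 83}, {80, 81, 82}, {80, 81, 83}, {80, 81, 82, 83}.
Taking the union of these: int(A) = {80, 81, 82, 83}.
cl(A) = ⋂ {C closed : A ⊆ C}. Closed sets containing A: {79, 80, 81, 82, 83}.
Intersecting these: cl(A) = {79, 80, 81, 82, 83}.
∂A = cl(A) ∖ int(A) = {79, 80, 81, 82, 83} ∖ {80, 81, 82, 83} = {79}.


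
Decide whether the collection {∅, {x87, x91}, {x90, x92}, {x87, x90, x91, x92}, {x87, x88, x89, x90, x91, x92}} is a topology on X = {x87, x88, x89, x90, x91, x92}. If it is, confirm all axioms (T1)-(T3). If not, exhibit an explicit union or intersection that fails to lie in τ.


τ IS a topology on X.

Axiom (T1): ∅ ∈ τ? Yes; X ∈ τ? Yes.
Axiom (T2/T3): check pairwise unions and intersections of members of τ.
All pairwise intersections and unions checked — each lies in τ. Therefore τ satisfies (T1), (T2), (T3): it IS a topology on X.


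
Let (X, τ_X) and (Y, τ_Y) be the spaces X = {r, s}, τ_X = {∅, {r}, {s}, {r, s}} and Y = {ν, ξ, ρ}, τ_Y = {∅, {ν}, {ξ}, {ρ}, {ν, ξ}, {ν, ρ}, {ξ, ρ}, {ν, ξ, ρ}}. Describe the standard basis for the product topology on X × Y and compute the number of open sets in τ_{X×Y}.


Basis B = {∅ × ∅, {r} × {ν}, {r} × {ξ}, {r} × {ρ}, {s} × {ν}, {s} × {ξ}, {s} × {ρ}, {r} × {ν, ξ}, {r} × {ν, ρ}, {r, s} × {ν}, {r} × {ξ, ρ}, {r, s} × {ξ}, {r, s} × {ρ}, {s} × {ν, ξ}, {s} × {ν, ρ}, {s} × {ξ, ρ}, {r} × {ν, ξ, ρ}, {s} × {ν, ξ, ρ}, {r, s} × {ν, ξ}, {r, s} × {ν, ρ}, {r, s} × {ξ, ρ}, {r, s} × {ν, ξ, ρ}}; |τ_{X×Y}| = 64.

Enumerate products U × V with U ∈ τ_X, V ∈ τ_Y (deduplicated):
  ∅ × ∅ = {} (∅)
  {r} × {ν} = {(r,ν)}
  {r} × {ξ} = {(r,ξ)}
  {r} × {ρ} = {(r,ρ)}
  {s} × {ν} = {(s,ν)}
  {s} × {ξ} = {(s,ξ)}
  {s} × {ρ} = {(s,ρ)}
  {r} × {ν, ξ} = {(r,ν), (r,ξ)}
  {r} × {ν, ρ} = {(r,ν), (r,ρ)}
  {r, s} × {ν} = {(r,ν), (s,ν)}
  {r} × {ξ, ρ} = {(r,ξ), (r,ρ)}
  {r, s} × {ξ} = {(r,ξ), (s,ξ)}
  {r, s} × {ρ} = {(r,ρ), (s,ρ)}
  {s} × {ν, ξ} = {(s,ν), (s,ξ)}
  {s} × {ν, ρ} = {(s,ν), (s,ρ)}
  {s} × {ξ, ρ} = {(s,ξ), (s,ρ)}
  {r} × {ν, ξ, ρ} = {(r,ν), (r,ξ), (r,ρ)}
  {s} × {ν, ξ, ρ} = {(s,ν), (s,ξ), (s,ρ)}
  {r, s} × {ν, ξ} = {(r,ν), (r,ξ), (s,ν), (s,ξ)}
  {r, s} × {ν, ρ} = {(r,ν), (r,ρ), (s,ν), (s,ρ)}
  {r, s} × {ξ, ρ} = {(r,ξ), (r,ρ), (s,ξ), (s,ρ)}
  {r, s} × {ν, ξ, ρ} = {(r,ν), (r,ξ), (r,ρ), (s,ν), (s,ξ), (s,ρ)}
These 22 distinct sets form the basis B.
Close under arbitrary unions to get τ_{X×Y}; counting gives |τ_{X×Y}| = 64.


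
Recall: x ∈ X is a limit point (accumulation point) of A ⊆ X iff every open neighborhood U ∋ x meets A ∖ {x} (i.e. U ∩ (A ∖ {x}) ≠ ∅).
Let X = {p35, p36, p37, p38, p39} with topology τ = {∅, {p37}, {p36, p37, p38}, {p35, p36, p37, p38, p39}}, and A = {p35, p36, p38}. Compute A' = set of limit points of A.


A' = {p35, p36, p38, p39}

For each x ∈ X, list the open sets U ∈ τ with x ∈ U, then check whether U ∩ (A ∖ {x}) ≠ ∅ for every such U.
  x = p35: opens ∋ x are {p35, p36, p37, p38, p39}; each meets A ∖ {p35}, so x IS a limit point.
  x = p36: opens ∋ x are {p36, p37, p38}, {p35, p36, p37, p38, p39}; each meets A ∖ {p36}, so x IS a limit point.
  x = p37: open {p37} ∋ x has {p37} ∩ (A ∖ {p37}) = ∅, so x is NOT a limit point.
  x = p38: opens ∋ x are {p36, p37, p38}, {p35, p36, p37, p38, p39}; each meets A ∖ {p38}, so x IS a limit point.
  x = p39: opens ∋ x are {p35, p36, p37, p38, p39}; each meets A ∖ {p39}, so x IS a limit point.
Collecting: A' = {p35, p36, p38, p39}.


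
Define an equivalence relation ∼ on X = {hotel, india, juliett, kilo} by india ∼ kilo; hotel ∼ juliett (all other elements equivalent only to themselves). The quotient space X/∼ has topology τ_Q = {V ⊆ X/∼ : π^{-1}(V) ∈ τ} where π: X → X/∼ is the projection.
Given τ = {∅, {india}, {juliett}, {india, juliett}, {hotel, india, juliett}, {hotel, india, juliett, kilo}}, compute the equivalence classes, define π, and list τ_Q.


X/∼ = {[hotel=juliett], [india=kilo]}; |τ_Q| = 2.

Equivalence classes: [hotel=juliett], [india=kilo].
Quotient map π: X → X/∼ sends hotel ↦ [hotel=juliett], india ↦ [india=kilo], juliett ↦ [hotel=juliett], kilo ↦ [india=kilo].
For each subset V ⊆ X/∼, compute π^{-1}(V) ⊆ X and check whether π^{-1}(V) ∈ τ. V is open in τ_Q iff π^{-1}(V) ∈ τ.
  V = {}: π^{-1}(V) = ∅ ∈ τ ✓.
  V = {[hotel=juliett]}: π^{-1}(V) = {hotel, juliett} ∉ τ ✗.
  V = {[india=kilo]}: π^{-1}(V) = {india, kilo} ∉ τ ✗.
  V = {[hotel=juliett], [india=kilo]}: π^{-1}(V) = {hotel, india, juliett, kilo} ∈ τ ✓.
Open sets in the quotient: τ_Q = {{}, {[hotel=juliett], [india=kilo]}} (2 elements).


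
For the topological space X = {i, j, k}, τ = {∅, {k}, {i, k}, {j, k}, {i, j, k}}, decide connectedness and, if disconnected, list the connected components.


(X, τ) is connected.

Find clopen sets (U ∈ τ with X ∖ U ∈ τ):
  U = ∅, X ∖ U = {i, j, k} — both open, so U is clopen.
  U = {i, j, k}, X ∖ U = ∅ — both open, so U is clopen.
Only trivial clopens (∅ and X) exist, so (X, τ) is connected.
Compute connected components by grouping points that agree on all clopens:
  component: {i, j, k}


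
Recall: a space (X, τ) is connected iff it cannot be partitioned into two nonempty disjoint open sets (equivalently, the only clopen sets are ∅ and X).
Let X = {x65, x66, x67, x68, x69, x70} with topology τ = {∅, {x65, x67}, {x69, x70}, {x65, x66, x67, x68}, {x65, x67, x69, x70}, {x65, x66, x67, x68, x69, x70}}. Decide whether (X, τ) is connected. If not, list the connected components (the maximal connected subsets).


(X, τ) is disconnected; components = [{x69, x70}, {x65, x66, x67, x68}].

Find clopen sets (U ∈ τ with X ∖ U ∈ τ):
  U = ∅, X ∖ U = {x65, x66, x67, x68, x69, x70} — both open, so U is clopen.
  U = {x69, x70}, X ∖ U = {x65, x66, x67, x68} — both open, so U is clopen.
  U = {x65, x66, x67, x68}, X ∖ U = {x69, x70} — both open, so U is clopen.
  U = {x65, x66, x67, x68, x69, x70}, X ∖ U = ∅ — both open, so U is clopen.
Nontrivial clopen(s) exist: e.g. {x69, x70}. So (X, τ) is disconnected.
Compute connected components by grouping points that agree on all clopens:
  component: {x69, x70}
  component: {x65, x66, x67, x68}


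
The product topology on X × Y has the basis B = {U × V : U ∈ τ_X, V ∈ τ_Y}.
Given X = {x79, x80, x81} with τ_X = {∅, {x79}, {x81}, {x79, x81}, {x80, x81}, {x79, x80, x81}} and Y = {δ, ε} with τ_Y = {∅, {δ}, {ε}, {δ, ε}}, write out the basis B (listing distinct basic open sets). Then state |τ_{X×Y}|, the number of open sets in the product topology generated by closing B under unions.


Basis B = {∅ × ∅, {x79} × {δ}, {x79} × {ε}, {x81} × {δ}, {x81} × {ε}, {x79} × {δ, ε}, {x79, x81} × {δ}, {x79, x81} × {ε}, {x80, x81} × {δ}, {x80, x81} × {ε}, {x81} × {δ, ε}, {x79, x80, x81} × {δ}, {x79, x80, x81} × {ε}, {x79, x81} × {δ, ε}, {x80, x81} × {δ, ε}, {x79, x80, x81} × {δ, ε}}; |τ_{X×Y}| = 36.

Enumerate products U × V with U ∈ τ_X, V ∈ τ_Y (deduplicated):
  ∅ × ∅ = {} (∅)
  {x79} × {δ} = {(x79,δ)}
  {x79} × {ε} = {(x79,ε)}
  {x81} × {δ} = {(x81,δ)}
  {x81} × {ε} = {(x81,ε)}
  {x79} × {δ, ε} = {(x79,δ), (x79,ε)}
  {x79, x81} × {δ} = {(x79,δ), (x81,δ)}
  {x79, x81} × {ε} = {(x79,ε), (x81,ε)}
  {x80, x81} × {δ} = {(x80,δ), (x81,δ)}
  {x80, x81} × {ε} = {(x80,ε), (x81,ε)}
  {x81} × {δ, ε} = {(x81,δ), (x81,ε)}
  {x79, x80, x81} × {δ} = {(x79,δ), (x80,δ), (x81,δ)}
  {x79, x80, x81} × {ε} = {(x79,ε), (x80,ε), (x81,ε)}
  {x79, x81} × {δ, ε} = {(x79,δ), (x79,ε), (x81,δ), (x81,ε)}
  {x80, x81} × {δ, ε} = {(x80,δ), (x80,ε), (x81,δ), (x81,ε)}
  {x79, x80, x81} × {δ, ε} = {(x79,δ), (x79,ε), (x80,δ), (x80,ε), (x81,δ), (x81,ε)}
These 16 distinct sets form the basis B.
Close under arbitrary unions to get τ_{X×Y}; counting gives |τ_{X×Y}| = 36.


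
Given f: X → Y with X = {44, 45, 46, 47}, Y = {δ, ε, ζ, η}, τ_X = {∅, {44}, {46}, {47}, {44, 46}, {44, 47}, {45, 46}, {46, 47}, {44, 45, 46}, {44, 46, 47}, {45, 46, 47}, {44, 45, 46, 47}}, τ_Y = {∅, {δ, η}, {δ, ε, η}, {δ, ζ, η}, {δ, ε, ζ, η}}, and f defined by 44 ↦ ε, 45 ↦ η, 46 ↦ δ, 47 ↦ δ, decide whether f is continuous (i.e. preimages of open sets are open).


f IS continuous.

Compute f^{-1}(U) for each U ∈ τ_Y:
  U = ∅: f^{-1}(U) = ∅ ∈ τ_X ✓.
  U = {δ, η}: f^{-1}(U) = {45, 46, 47} ∈ τ_X ✓.
  U = {δ, ε, η}: f^{-1}(U) = {44, 45, 46, 47} ∈ τ_X ✓.
  U = {δ, ζ, η}: f^{-1}(U) = {45, 46, 47} ∈ τ_X ✓.
  U = {δ, ε, ζ, η}: f^{-1}(U) = {44, 45, 46, 47} ∈ τ_X ✓.
Every preimage lies in τ_X, so f IS continuous.


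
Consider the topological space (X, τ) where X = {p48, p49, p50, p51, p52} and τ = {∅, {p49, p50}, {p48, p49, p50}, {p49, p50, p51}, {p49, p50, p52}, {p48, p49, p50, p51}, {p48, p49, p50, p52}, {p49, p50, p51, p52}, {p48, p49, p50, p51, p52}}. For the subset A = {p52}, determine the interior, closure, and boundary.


int(A) = ∅, cl(A) = {p52}, ∂A = {p52}.

Closed sets in (X, τ) are complements of opens:
  closed(X, τ) = {∅, {p48}, {p51}, {p52}, {p48, p51}, {p48, p52}, {p51, p52}, {p48, p51, p52}, {p48, p49, p50, p51, p52}}.
int(A) = ⋃ {U ∈ τ : U ⊆ A}. Opens contained in A: ∅.
Taking the union of these: int(A) = ∅.
cl(A) = ⋂ {C closed : A ⊆ C}. Closed sets containing A: {p52}, {p48, p52}, {p51, p52}, {p48, p51, p52}, {p48, p49, p50, p51, p52}.
Intersecting these: cl(A) = {p52}.
∂A = cl(A) ∖ int(A) = {p52} ∖ ∅ = {p52}.


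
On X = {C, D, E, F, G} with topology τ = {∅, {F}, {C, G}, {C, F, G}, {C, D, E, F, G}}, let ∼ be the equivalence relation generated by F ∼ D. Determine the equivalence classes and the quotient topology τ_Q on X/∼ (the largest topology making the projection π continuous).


X/∼ = {[C], [D=F], [E], [G]}; |τ_Q| = 3.

Equivalence classes: [C], [D=F], [E], [G].
Quotient map π: X → X/∼ sends C ↦ [C], D ↦ [D=F], E ↦ [E], F ↦ [D=F], G ↦ [G].
For each subset V ⊆ X/∼, compute π^{-1}(V) ⊆ X and check whether π^{-1}(V) ∈ τ. V is open in τ_Q iff π^{-1}(V) ∈ τ.
  V = {}: π^{-1}(V) = ∅ ∈ τ ✓.
  V = {[C]}: π^{-1}(V) = {C} ∉ τ ✗.
  V = {[D=F]}: π^{-1}(V) = {D, F} ∉ τ ✗.
  V = {[C], [D=F]}: π^{-1}(V) = {C, D, F} ∉ τ ✗.
  V = {[E]}: π^{-1}(V) = {E} ∉ τ ✗.
  V = {[C], [E]}: π^{-1}(V) = {C, E} ∉ τ ✗.
  V = {[D=F], [E]}: π^{-1}(V) = {D, E, F} ∉ τ ✗.
  V = {[C], [D=F], [E]}: π^{-1}(V) = {C, D, E, F} ∉ τ ✗.
  V = {[G]}: π^{-1}(V) = {G} ∉ τ ✗.
  V = {[C], [G]}: π^{-1}(V) = {C, G} ∈ τ ✓.
  V = {[D=F], [G]}: π^{-1}(V) = {D, F, G} ∉ τ ✗.
  V = {[C], [D=F], [G]}: π^{-1}(V) = {C, D, F, G} ∉ τ ✗.
  V = {[E], [G]}: π^{-1}(V) = {E, G} ∉ τ ✗.
  V = {[C], [E], [G]}: π^{-1}(V) = {C, E, G} ∉ τ ✗.
  V = {[D=F], [E], [G]}: π^{-1}(V) = {D, E, F, G} ∉ τ ✗.
  V = {[C], [D=F], [E], [G]}: π^{-1}(V) = {C, D, E, F, G} ∈ τ ✓.
Open sets in the quotient: τ_Q = {{}, {[C], [G]}, {[C], [D=F], [E], [G]}} (3 elements).


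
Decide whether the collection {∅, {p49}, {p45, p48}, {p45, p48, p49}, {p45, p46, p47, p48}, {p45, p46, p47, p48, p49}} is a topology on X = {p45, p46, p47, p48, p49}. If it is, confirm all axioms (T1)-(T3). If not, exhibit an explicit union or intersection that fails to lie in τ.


τ IS a topology on X.

Axiom (T1): ∅ ∈ τ? Yes; X ∈ τ? Yes.
Axiom (T2/T3): check pairwise unions and intersections of members of τ.
All pairwise intersections and unions checked — each lies in τ. Therefore τ satisfies (T1), (T2), (T3): it IS a topology on X.


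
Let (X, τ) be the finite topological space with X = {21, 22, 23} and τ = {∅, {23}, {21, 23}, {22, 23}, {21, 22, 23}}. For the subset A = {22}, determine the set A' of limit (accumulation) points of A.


A' = ∅

For each x ∈ X, list the open sets U ∈ τ with x ∈ U, then check whether U ∩ (A ∖ {x}) ≠ ∅ for every such U.
  x = 21: open {21, 23} ∋ x has {21, 23} ∩ (A ∖ {21}) = ∅, so x is NOT a limit point.
  x = 22: open {22, 23} ∋ x has {22, 23} ∩ (A ∖ {22}) = ∅, so x is NOT a limit point.
  x = 23: open {23} ∋ x has {23} ∩ (A ∖ {23}) = ∅, so x is NOT a limit point.
Collecting: A' = ∅.


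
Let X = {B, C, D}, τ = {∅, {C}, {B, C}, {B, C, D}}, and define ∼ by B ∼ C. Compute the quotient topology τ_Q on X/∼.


X/∼ = {[B=C], [D]}; |τ_Q| = 3.

Equivalence classes: [B=C], [D].
Quotient map π: X → X/∼ sends B ↦ [B=C], C ↦ [B=C], D ↦ [D].
For each subset V ⊆ X/∼, compute π^{-1}(V) ⊆ X and check whether π^{-1}(V) ∈ τ. V is open in τ_Q iff π^{-1}(V) ∈ τ.
  V = {}: π^{-1}(V) = ∅ ∈ τ ✓.
  V = {[B=C]}: π^{-1}(V) = {B, C} ∈ τ ✓.
  V = {[D]}: π^{-1}(V) = {D} ∉ τ ✗.
  V = {[B=C], [D]}: π^{-1}(V) = {B, C, D} ∈ τ ✓.
Open sets in the quotient: τ_Q = {{}, {[B=C]}, {[B=C], [D]}} (3 elements).


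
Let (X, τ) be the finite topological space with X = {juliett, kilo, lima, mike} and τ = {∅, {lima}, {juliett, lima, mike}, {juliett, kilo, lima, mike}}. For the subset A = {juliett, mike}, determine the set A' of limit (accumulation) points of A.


A' = {juliett, kilo, mike}

For each x ∈ X, list the open sets U ∈ τ with x ∈ U, then check whether U ∩ (A ∖ {x}) ≠ ∅ for every such U.
  x = juliett: opens ∋ x are {juliett, lima, mike}, {juliett, kilo, lima, mike}; each meets A ∖ {juliett}, so x IS a limit point.
  x = kilo: opens ∋ x are {juliett, kilo, lima, mike}; each meets A ∖ {kilo}, so x IS a limit point.
  x = lima: open {lima} ∋ x has {lima} ∩ (A ∖ {lima}) = ∅, so x is NOT a limit point.
  x = mike: opens ∋ x are {juliett, lima, mike}, {juliett, kilo, lima, mike}; each meets A ∖ {mike}, so x IS a limit point.
Collecting: A' = {juliett, kilo, mike}.


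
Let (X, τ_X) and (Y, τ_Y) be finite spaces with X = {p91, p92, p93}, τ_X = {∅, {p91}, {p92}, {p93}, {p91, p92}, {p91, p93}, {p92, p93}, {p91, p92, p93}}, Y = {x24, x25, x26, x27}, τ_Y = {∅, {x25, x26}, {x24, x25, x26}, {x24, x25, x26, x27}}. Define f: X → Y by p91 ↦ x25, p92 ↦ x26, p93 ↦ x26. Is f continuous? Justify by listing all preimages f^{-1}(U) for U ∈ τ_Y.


f IS continuous.

Compute f^{-1}(U) for each U ∈ τ_Y:
  U = ∅: f^{-1}(U) = ∅ ∈ τ_X ✓.
  U = {x25, x26}: f^{-1}(U) = {p91, p92, p93} ∈ τ_X ✓.
  U = {x24, x25, x26}: f^{-1}(U) = {p91, p92, p93} ∈ τ_X ✓.
  U = {x24, x25, x26, x27}: f^{-1}(U) = {p91, p92, p93} ∈ τ_X ✓.
Every preimage lies in τ_X, so f IS continuous.


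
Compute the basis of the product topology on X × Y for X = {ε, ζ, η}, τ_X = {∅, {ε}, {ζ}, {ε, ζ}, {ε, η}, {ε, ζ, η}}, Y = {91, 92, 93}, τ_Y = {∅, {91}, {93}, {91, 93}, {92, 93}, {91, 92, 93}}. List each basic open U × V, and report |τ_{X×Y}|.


Basis B = {∅ × ∅, {ε} × {91}, {ε} × {93}, {ζ} × {91}, {ζ} × {93}, {ε} × {91, 93}, {ε, ζ} × {91}, {ε, η} × {91}, {ε} × {92, 93}, {ε, ζ} × {93}, {ε, η} × {93}, {ζ} × {91, 93}, {ζ} × {92, 93}, {ε} × {91, 92, 93}, {ε, ζ, η} × {91}, {ε, ζ, η} × {93}, {ζ} × {91, 92, 93}, {ε, ζ} × {91, 93}, {ε, η} × {91, 93}, {ε, ζ} × {92, 93}, {ε, η} × {92, 93}, {ε, ζ} × {91, 92, 93}, {ε, η} × {91, 92, 93}, {ε, ζ, η} × {91, 93}, {ε, ζ, η} × {92, 93}, {ε, ζ, η} × {91, 92, 93}}; |τ_{X×Y}| = 108.

Enumerate products U × V with U ∈ τ_X, V ∈ τ_Y (deduplicated):
  ∅ × ∅ = {} (∅)
  {ε} × {91} = {(ε,91)}
  {ε} × {93} = {(ε,93)}
  {ζ} × {91} = {(ζ,91)}
  {ζ} × {93} = {(ζ,93)}
  {ε} × {91, 93} = {(ε,91), (ε,93)}
  {ε, ζ} × {91} = {(ε,91), (ζ,91)}
  {ε, η} × {91} = {(ε,91), (η,91)}
  {ε} × {92, 93} = {(ε,92), (ε,93)}
  {ε, ζ} × {93} = {(ε,93), (ζ,93)}
  {ε, η} × {93} = {(ε,93), (η,93)}
  {ζ} × {91, 93} = {(ζ,91), (ζ,93)}
  {ζ} × {92, 93} = {(ζ,92), (ζ,93)}
  {ε} × {91, 92, 93} = {(ε,91), (ε,92), (ε,93)}
  {ε, ζ, η} × {91} = {(ε,91), (ζ,91), (η,91)}
  {ε, ζ, η} × {93} = {(ε,93), (ζ,93), (η,93)}
  {ζ} × {91, 92, 93} = {(ζ,91), (ζ,92), (ζ,93)}
  {ε, ζ} × {91, 93} = {(ε,91), (ε,93), (ζ,91), (ζ,93)}
  {ε, η} × {91, 93} = {(ε,91), (ε,93), (η,91), (η,93)}
  {ε, ζ} × {92, 93} = {(ε,92), (ε,93), (ζ,92), (ζ,93)}
  {ε, η} × {92, 93} = {(ε,92), (ε,93), (η,92), (η,93)}
  {ε, ζ} × {91, 92, 93} = {(ε,91), (ε,92), (ε,93), (ζ,91), (ζ,92), (ζ,93)}
  {ε, η} × {91, 92, 93} = {(ε,91), (ε,92), (ε,93), (η,91), (η,92), (η,93)}
  {ε, ζ, η} × {91, 93} = {(ε,91), (ε,93), (ζ,91), (ζ,93), (η,91), (η,93)}
  {ε, ζ, η} × {92, 93} = {(ε,92), (ε,93), (ζ,92), (ζ,93), (η,92), (η,93)}
  {ε, ζ, η} × {91, 92, 93} = {(ε,91), (ε,92), (ε,93), (ζ,91), (ζ,92), (ζ,93), (η,91), (η,92), (η,93)}
These 26 distinct sets form the basis B.
Close under arbitrary unions to get τ_{X×Y}; counting gives |τ_{X×Y}| = 108.


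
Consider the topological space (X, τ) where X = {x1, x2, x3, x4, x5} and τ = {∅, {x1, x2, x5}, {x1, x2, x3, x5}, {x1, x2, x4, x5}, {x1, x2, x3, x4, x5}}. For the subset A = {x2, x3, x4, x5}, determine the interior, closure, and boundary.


int(A) = ∅, cl(A) = {x1, x2, x3, x4, x5}, ∂A = {x1, x2, x3, x4, x5}.

Closed sets in (X, τ) are complements of opens:
  closed(X, τ) = {∅, {x3}, {x4}, {x3, x4}, {x1, x2, x3, x4, x5}}.
int(A) = ⋃ {U ∈ τ : U ⊆ A}. Opens contained in A: ∅.
Taking the union of these: int(A) = ∅.
cl(A) = ⋂ {C closed : A ⊆ C}. Closed sets containing A: {x1, x2, x3, x4, x5}.
Intersecting these: cl(A) = {x1, x2, x3, x4, x5}.
∂A = cl(A) ∖ int(A) = {x1, x2, x3, x4, x5} ∖ ∅ = {x1, x2, x3, x4, x5}.


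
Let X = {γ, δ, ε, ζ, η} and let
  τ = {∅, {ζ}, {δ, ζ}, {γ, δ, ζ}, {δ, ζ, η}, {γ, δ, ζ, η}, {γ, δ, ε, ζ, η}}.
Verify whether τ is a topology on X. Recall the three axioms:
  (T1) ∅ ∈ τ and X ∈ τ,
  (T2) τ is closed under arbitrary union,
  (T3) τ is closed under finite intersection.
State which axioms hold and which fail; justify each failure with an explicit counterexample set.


τ IS a topology on X.

Axiom (T1): ∅ ∈ τ? Yes; X ∈ τ? Yes.
Axiom (T2/T3): check pairwise unions and intersections of members of τ.
All pairwise intersections and unions checked — each lies in τ. Therefore τ satisfies (T1), (T2), (T3): it IS a topology on X.


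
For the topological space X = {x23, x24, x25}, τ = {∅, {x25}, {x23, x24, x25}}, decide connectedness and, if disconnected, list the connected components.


(X, τ) is connected.

Find clopen sets (U ∈ τ with X ∖ U ∈ τ):
  U = ∅, X ∖ U = {x23, x24, x25} — both open, so U is clopen.
  U = {x23, x24, x25}, X ∖ U = ∅ — both open, so U is clopen.
Only trivial clopens (∅ and X) exist, so (X, τ) is connected.
Compute connected components by grouping points that agree on all clopens:
  component: {x23, x24, x25}


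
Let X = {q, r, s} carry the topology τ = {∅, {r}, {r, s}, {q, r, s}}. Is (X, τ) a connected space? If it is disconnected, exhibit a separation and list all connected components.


(X, τ) is connected.

Find clopen sets (U ∈ τ with X ∖ U ∈ τ):
  U = ∅, X ∖ U = {q, r, s} — both open, so U is clopen.
  U = {q, r, s}, X ∖ U = ∅ — both open, so U is clopen.
Only trivial clopens (∅ and X) exist, so (X, τ) is connected.
Compute connected components by grouping points that agree on all clopens:
  component: {q, r, s}


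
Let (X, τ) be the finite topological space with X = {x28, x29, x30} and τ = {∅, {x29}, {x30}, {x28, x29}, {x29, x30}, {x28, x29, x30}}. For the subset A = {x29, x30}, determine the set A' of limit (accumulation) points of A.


A' = {x28}

For each x ∈ X, list the open sets U ∈ τ with x ∈ U, then check whether U ∩ (A ∖ {x}) ≠ ∅ for every such U.
  x = x28: opens ∋ x are {x28, x29}, {x28, x29, x30}; each meets A ∖ {x28}, so x IS a limit point.
  x = x29: open {x29} ∋ x has {x29} ∩ (A ∖ {x29}) = ∅, so x is NOT a limit point.
  x = x30: open {x30} ∋ x has {x30} ∩ (A ∖ {x30}) = ∅, so x is NOT a limit point.
Collecting: A' = {x28}.


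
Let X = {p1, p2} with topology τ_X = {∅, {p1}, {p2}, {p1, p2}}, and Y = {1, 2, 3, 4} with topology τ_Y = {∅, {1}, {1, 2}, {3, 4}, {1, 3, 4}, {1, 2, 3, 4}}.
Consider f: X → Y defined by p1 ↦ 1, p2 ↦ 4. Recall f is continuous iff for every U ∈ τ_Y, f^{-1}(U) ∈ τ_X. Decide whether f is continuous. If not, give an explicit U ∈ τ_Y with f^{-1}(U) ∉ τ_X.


f IS continuous.

Compute f^{-1}(U) for each U ∈ τ_Y:
  U = ∅: f^{-1}(U) = ∅ ∈ τ_X ✓.
  U = {1}: f^{-1}(U) = {p1} ∈ τ_X ✓.
  U = {1, 2}: f^{-1}(U) = {p1} ∈ τ_X ✓.
  U = {3, 4}: f^{-1}(U) = {p2} ∈ τ_X ✓.
  U = {1, 3, 4}: f^{-1}(U) = {p1, p2} ∈ τ_X ✓.
  U = {1, 2, 3, 4}: f^{-1}(U) = {p1, p2} ∈ τ_X ✓.
Every preimage lies in τ_X, so f IS continuous.


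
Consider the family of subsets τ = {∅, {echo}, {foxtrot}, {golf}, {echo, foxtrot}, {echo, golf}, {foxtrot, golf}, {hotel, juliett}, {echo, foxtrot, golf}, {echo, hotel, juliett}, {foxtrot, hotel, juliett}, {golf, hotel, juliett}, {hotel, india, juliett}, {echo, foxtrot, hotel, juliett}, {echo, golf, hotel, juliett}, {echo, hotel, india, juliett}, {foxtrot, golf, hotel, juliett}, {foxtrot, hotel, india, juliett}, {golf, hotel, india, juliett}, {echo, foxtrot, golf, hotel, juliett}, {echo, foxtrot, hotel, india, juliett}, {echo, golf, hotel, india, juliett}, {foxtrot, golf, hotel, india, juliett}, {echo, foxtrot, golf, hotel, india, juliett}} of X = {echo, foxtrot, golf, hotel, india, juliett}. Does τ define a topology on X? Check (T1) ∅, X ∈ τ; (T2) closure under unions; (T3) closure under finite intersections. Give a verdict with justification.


τ IS a topology on X.

Axiom (T1): ∅ ∈ τ? Yes; X ∈ τ? Yes.
Axiom (T2/T3): check pairwise unions and intersections of members of τ.
All pairwise intersections and unions checked — each lies in τ. Therefore τ satisfies (T1), (T2), (T3): it IS a topology on X.


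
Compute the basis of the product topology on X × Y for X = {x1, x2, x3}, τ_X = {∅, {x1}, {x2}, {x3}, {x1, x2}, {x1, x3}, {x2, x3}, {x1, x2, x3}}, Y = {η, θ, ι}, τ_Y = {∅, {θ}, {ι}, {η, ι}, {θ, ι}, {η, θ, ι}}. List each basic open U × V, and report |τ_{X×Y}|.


Basis B = {∅ × ∅, {x1} × {θ}, {x1} × {ι}, {x2} × {θ}, {x2} × {ι}, {x3} × {θ}, {x3} × {ι}, {x1} × {η, ι}, {x1} × {θ, ι}, {x1, x2} × {θ}, {x1, x3} × {θ}, {x1, x2} × {ι}, {x1, x3} × {ι}, {x2} × {η, ι}, {x2} × {θ, ι}, {x2, x3} × {θ}, {x2, x3} × {ι}, {x3} × {η, ι}, {x3} × {θ, ι}, {x1} × {η, θ, ι}, {x1, x2, x3} × {θ}, {x1, x2, x3} × {ι}, {x2} × {η, θ, ι}, {x3} × {η, θ, ι}, {x1, x2} × {η, ι}, {x1, x3} × {η, ι}, {x1, x2} × {θ, ι}, {x1, x3} × {θ, ι}, {x2, x3} × {η, ι}, {x2, x3} × {θ, ι}, {x1, x2} × {η, θ, ι}, {x1, x3} × {η, θ, ι}, {x1, x2, x3} × {η, ι}, {x1, x2, x3} × {θ, ι}, {x2, x3} × {η, θ, ι}, {x1, x2, x3} × {η, θ, ι}}; |τ_{X×Y}| = 216.

Enumerate products U × V with U ∈ τ_X, V ∈ τ_Y (deduplicated):
  ∅ × ∅ = {} (∅)
  {x1} × {θ} = {(x1,θ)}
  {x1} × {ι} = {(x1,ι)}
  {x2} × {θ} = {(x2,θ)}
  {x2} × {ι} = {(x2,ι)}
  {x3} × {θ} = {(x3,θ)}
  {x3} × {ι} = {(x3,ι)}
  {x1} × {η, ι} = {(x1,η), (x1,ι)}
  {x1} × {θ, ι} = {(x1,θ), (x1,ι)}
  {x1, x2} × {θ} = {(x1,θ), (x2,θ)}
  {x1, x3} × {θ} = {(x1,θ), (x3,θ)}
  {x1, x2} × {ι} = {(x1,ι), (x2,ι)}
  {x1, x3} × {ι} = {(x1,ι), (x3,ι)}
  {x2} × {η, ι} = {(x2,η), (x2,ι)}
  {x2} × {θ, ι} = {(x2,θ), (x2,ι)}
  {x2, x3} × {θ} = {(x2,θ), (x3,θ)}
  {x2, x3} × {ι} = {(x2,ι), (x3,ι)}
  {x3} × {η, ι} = {(x3,η), (x3,ι)}
  {x3} × {θ, ι} = {(x3,θ), (x3,ι)}
  {x1} × {η, θ, ι} = {(x1,η), (x1,θ), (x1,ι)}
  {x1, x2, x3} × {θ} = {(x1,θ), (x2,θ), (x3,θ)}
  {x1, x2, x3} × {ι} = {(x1,ι), (x2,ι), (x3,ι)}
  {x2} × {η, θ, ι} = {(x2,η), (x2,θ), (x2,ι)}
  {x3} × {η, θ, ι} = {(x3,η), (x3,θ), (x3,ι)}
  {x1, x2} × {η, ι} = {(x1,η), (x1,ι), (x2,η), (x2,ι)}
  {x1, x3} × {η, ι} = {(x1,η), (x1,ι), (x3,η), (x3,ι)}
  {x1, x2} × {θ, ι} = {(x1,θ), (x1,ι), (x2,θ), (x2,ι)}
  {x1, x3} × {θ, ι} = {(x1,θ), (x1,ι), (x3,θ), (x3,ι)}
  {x2, x3} × {η, ι} = {(x2,η), (x2,ι), (x3,η), (x3,ι)}
  {x2, x3} × {θ, ι} = {(x2,θ), (x2,ι), (x3,θ), (x3,ι)}
  {x1, x2} × {η, θ, ι} = {(x1,η), (x1,θ), (x1,ι), (x2,η), (x2,θ), (x2,ι)}
  {x1, x3} × {η, θ, ι} = {(x1,η), (x1,θ), (x1,ι), (x3,η), (x3,θ), (x3,ι)}
  {x1, x2, x3} × {η, ι} = {(x1,η), (x1,ι), (x2,η), (x2,ι), (x3,η), (x3,ι)}
  {x1, x2, x3} × {θ, ι} = {(x1,θ), (x1,ι), (x2,θ), (x2,ι), (x3,θ), (x3,ι)}
  {x2, x3} × {η, θ, ι} = {(x2,η), (x2,θ), (x2,ι), (x3,η), (x3,θ), (x3,ι)}
  {x1, x2, x3} × {η, θ, ι} = {(x1,η), (x1,θ), (x1,ι), (x2,η), (x2,θ), (x2,ι), (x3,η), (x3,θ), (x3,ι)}
These 36 distinct sets form the basis B.
Close under arbitrary unions to get τ_{X×Y}; counting gives |τ_{X×Y}| = 216.


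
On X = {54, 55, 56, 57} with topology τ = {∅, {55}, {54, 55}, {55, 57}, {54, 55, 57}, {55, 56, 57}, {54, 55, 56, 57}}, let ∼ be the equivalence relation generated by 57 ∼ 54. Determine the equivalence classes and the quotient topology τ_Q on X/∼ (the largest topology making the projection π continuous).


X/∼ = {[54=57], [55], [56]}; |τ_Q| = 4.

Equivalence classes: [54=57], [55], [56].
Quotient map π: X → X/∼ sends 54 ↦ [54=57], 55 ↦ [55], 56 ↦ [56], 57 ↦ [54=57].
For each subset V ⊆ X/∼, compute π^{-1}(V) ⊆ X and check whether π^{-1}(V) ∈ τ. V is open in τ_Q iff π^{-1}(V) ∈ τ.
  V = {}: π^{-1}(V) = ∅ ∈ τ ✓.
  V = {[54=57]}: π^{-1}(V) = {54, 57} ∉ τ ✗.
  V = {[55]}: π^{-1}(V) = {55} ∈ τ ✓.
  V = {[54=57], [55]}: π^{-1}(V) = {54, 55, 57} ∈ τ ✓.
  V = {[56]}: π^{-1}(V) = {56} ∉ τ ✗.
  V = {[54=57], [56]}: π^{-1}(V) = {54, 56, 57} ∉ τ ✗.
  V = {[55], [56]}: π^{-1}(V) = {55, 56} ∉ τ ✗.
  V = {[54=57], [55], [56]}: π^{-1}(V) = {54, 55, 56, 57} ∈ τ ✓.
Open sets in the quotient: τ_Q = {{}, {[55]}, {[54=57], [55]}, {[54=57], [55], [56]}} (4 elements).


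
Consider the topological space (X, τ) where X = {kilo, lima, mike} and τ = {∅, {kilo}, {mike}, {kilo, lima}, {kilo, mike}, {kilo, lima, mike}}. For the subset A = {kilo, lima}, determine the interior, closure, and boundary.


int(A) = {kilo, lima}, cl(A) = {kilo, lima}, ∂A = ∅.

Closed sets in (X, τ) are complements of opens:
  closed(X, τ) = {∅, {lima}, {mike}, {kilo, lima}, {lima, mike}, {kilo, lima, mike}}.
int(A) = ⋃ {U ∈ τ : U ⊆ A}. Opens contained in A: ∅, {kilo}, {kilo, lima}.
Taking the union of these: int(A) = {kilo, lima}.
cl(A) = ⋂ {C closed : A ⊆ C}. Closed sets containing A: {kilo, lima}, {kilo, lima, mike}.
Intersecting these: cl(A) = {kilo, lima}.
∂A = cl(A) ∖ int(A) = {kilo, lima} ∖ {kilo, lima} = ∅.


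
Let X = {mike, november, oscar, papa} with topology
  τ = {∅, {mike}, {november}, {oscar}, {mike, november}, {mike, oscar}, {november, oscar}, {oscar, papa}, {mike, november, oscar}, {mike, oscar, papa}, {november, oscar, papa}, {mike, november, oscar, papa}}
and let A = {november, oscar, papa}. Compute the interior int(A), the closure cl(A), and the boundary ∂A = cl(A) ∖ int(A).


int(A) = {november, oscar, papa}, cl(A) = {november, oscar, papa}, ∂A = ∅.

Closed sets in (X, τ) are complements of opens:
  closed(X, τ) = {∅, {mike}, {november}, {papa}, {mike, november}, {mike, papa}, {november, papa}, {oscar, papa}, {mike, november, papa}, {mike, oscar, papa}, {november, oscar, papa}, {mike, november, oscar, papa}}.
int(A) = ⋃ {U ∈ τ : U ⊆ A}. Opens contained in A: ∅, {november}, {oscar}, {november, oscar}, {oscar, papa}, {november, oscar, papa}.
Taking the union of these: int(A) = {november, oscar, papa}.
cl(A) = ⋂ {C closed : A ⊆ C}. Closed sets containing A: {november, oscar, papa}, {mike, november, oscar, papa}.
Intersecting these: cl(A) = {november, oscar, papa}.
∂A = cl(A) ∖ int(A) = {november, oscar, papa} ∖ {november, oscar, papa} = ∅.


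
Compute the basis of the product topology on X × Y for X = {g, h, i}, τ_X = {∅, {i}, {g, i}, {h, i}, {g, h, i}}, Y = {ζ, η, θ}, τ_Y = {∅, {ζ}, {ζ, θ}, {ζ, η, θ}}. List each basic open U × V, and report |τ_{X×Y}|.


Basis B = {∅ × ∅, {i} × {ζ}, {g, i} × {ζ}, {h, i} × {ζ}, {i} × {ζ, θ}, {g, h, i} × {ζ}, {i} × {ζ, η, θ}, {g, i} × {ζ, θ}, {h, i} × {ζ, θ}, {g, i} × {ζ, η, θ}, {g, h, i} × {ζ, θ}, {h, i} × {ζ, η, θ}, {g, h, i} × {ζ, η, θ}}; |τ_{X×Y}| = 30.

Enumerate products U × V with U ∈ τ_X, V ∈ τ_Y (deduplicated):
  ∅ × ∅ = {} (∅)
  {i} × {ζ} = {(i,ζ)}
  {g, i} × {ζ} = {(g,ζ), (i,ζ)}
  {h, i} × {ζ} = {(h,ζ), (i,ζ)}
  {i} × {ζ, θ} = {(i,ζ), (i,θ)}
  {g, h, i} × {ζ} = {(g,ζ), (h,ζ), (i,ζ)}
  {i} × {ζ, η, θ} = {(i,ζ), (i,η), (i,θ)}
  {g, i} × {ζ, θ} = {(g,ζ), (g,θ), (i,ζ), (i,θ)}
  {h, i} × {ζ, θ} = {(h,ζ), (h,θ), (i,ζ), (i,θ)}
  {g, i} × {ζ, η, θ} = {(g,ζ), (g,η), (g,θ), (i,ζ), (i,η), (i,θ)}
  {g, h, i} × {ζ, θ} = {(g,ζ), (g,θ), (h,ζ), (h,θ), (i,ζ), (i,θ)}
  {h, i} × {ζ, η, θ} = {(h,ζ), (h,η), (h,θ), (i,ζ), (i,η), (i,θ)}
  {g, h, i} × {ζ, η, θ} = {(g,ζ), (g,η), (g,θ), (h,ζ), (h,η), (h,θ), (i,ζ), (i,η), (i,θ)}
These 13 distinct sets form the basis B.
Close under arbitrary unions to get τ_{X×Y}; counting gives |τ_{X×Y}| = 30.


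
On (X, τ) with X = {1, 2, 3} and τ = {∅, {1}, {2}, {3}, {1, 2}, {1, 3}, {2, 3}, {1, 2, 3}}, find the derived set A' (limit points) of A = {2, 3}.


A' = ∅

For each x ∈ X, list the open sets U ∈ τ with x ∈ U, then check whether U ∩ (A ∖ {x}) ≠ ∅ for every such U.
  x = 1: open {1} ∋ x has {1} ∩ (A ∖ {1}) = ∅, so x is NOT a limit point.
  x = 2: open {2} ∋ x has {2} ∩ (A ∖ {2}) = ∅, so x is NOT a limit point.
  x = 3: open {3} ∋ x has {3} ∩ (A ∖ {3}) = ∅, so x is NOT a limit point.
Collecting: A' = ∅.
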